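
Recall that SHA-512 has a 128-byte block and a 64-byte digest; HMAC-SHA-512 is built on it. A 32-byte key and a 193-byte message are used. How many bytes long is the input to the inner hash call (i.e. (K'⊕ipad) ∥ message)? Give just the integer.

321

Key is 32 ≤ 128 bytes, zero-padded: |K'| = 128.
Inner input = (K'⊕ipad) ∥ m → 128 + 193 = 321 bytes.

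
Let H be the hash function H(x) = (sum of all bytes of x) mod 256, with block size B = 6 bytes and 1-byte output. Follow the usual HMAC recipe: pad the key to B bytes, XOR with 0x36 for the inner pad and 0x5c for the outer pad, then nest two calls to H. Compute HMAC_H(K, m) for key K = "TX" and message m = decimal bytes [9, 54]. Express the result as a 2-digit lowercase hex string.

Key "TX" = 54 58 is 2 bytes ≤ B = 6; zero-pad to 6 bytes: K' = 54 58 00 00 00 00.
K' ⊕ ipad = 62 6e 36 36 36 36.  K' ⊕ opad = 08 04 5c 5c 5c 5c.
Inner input = (K'⊕ipad) ∥ m = 62 6e 36 36 36 36 ∥ 09 36.
Inner hash: sum = 98+110+54+54+54+54+9+54 = 487; mod 256 = 231 → e7.
Outer input = (K'⊕opad) ∥ inner = 08 04 5c 5c 5c 5c ∥ e7.
Outer hash (tag): sum = 8+4+92+92+92+92+231 = 611; mod 256 = 99 → 63.

63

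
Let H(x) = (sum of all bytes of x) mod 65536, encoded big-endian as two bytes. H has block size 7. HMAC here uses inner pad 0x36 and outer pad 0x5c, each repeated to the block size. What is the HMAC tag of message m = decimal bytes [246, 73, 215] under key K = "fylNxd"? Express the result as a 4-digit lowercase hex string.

Key "fylNxd" = 66 79 6c 4e 78 64 is 6 bytes ≤ B = 7; zero-pad to 7 bytes: K' = 66 79 6c 4e 78 64 00.
K' ⊕ ipad = 50 4f 5a 78 4e 52 36.  K' ⊕ opad = 3a 25 30 12 24 38 5c.
Inner input = (K'⊕ipad) ∥ m = 50 4f 5a 78 4e 52 36 ∥ f6 49 d7.
Inner hash: sum = 80+79+90+120+78+82+54+246+73+215 = 1117 → 04 5d.
Outer input = (K'⊕opad) ∥ inner = 3a 25 30 12 24 38 5c ∥ 04 5d.
Outer hash (tag): sum = 58+37+48+18+36+56+92+4+93 = 442 → 01 ba.

01ba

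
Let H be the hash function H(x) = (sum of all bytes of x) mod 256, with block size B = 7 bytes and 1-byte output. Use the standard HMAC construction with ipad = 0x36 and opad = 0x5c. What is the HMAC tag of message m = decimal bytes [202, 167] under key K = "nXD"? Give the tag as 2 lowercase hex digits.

Key "nXD" = 6e 58 44 is 3 bytes ≤ B = 7; zero-pad to 7 bytes: K' = 6e 58 44 00 00 00 00.
K' ⊕ ipad = 58 6e 72 36 36 36 36.  K' ⊕ opad = 32 04 18 5c 5c 5c 5c.
Inner input = (K'⊕ipad) ∥ m = 58 6e 72 36 36 36 36 ∥ ca a7.
Inner hash: sum = 88+110+114+54+54+54+54+202+167 = 897; mod 256 = 129 → 81.
Outer input = (K'⊕opad) ∥ inner = 32 04 18 5c 5c 5c 5c ∥ 81.
Outer hash (tag): sum = 50+4+24+92+92+92+92+129 = 575; mod 256 = 63 → 3f.

3f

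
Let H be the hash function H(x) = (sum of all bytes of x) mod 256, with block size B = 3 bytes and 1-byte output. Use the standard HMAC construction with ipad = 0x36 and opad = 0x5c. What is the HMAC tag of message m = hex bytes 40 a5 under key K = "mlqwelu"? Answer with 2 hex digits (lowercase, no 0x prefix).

Key "mlqwelu" = 6d 6c 71 77 65 6c 75 is 7 bytes > B = 3, so hash it first: H(key) = 07, then zero-pad to 3 bytes: K' = 07 00 00.
K' ⊕ ipad = 31 36 36.  K' ⊕ opad = 5b 5c 5c.
Inner input = (K'⊕ipad) ∥ m = 31 36 36 ∥ 40 a5.
Inner hash: sum = 49+54+54+64+165 = 386; mod 256 = 130 → 82.
Outer input = (K'⊕opad) ∥ inner = 5b 5c 5c ∥ 82.
Outer hash (tag): sum = 91+92+92+130 = 405; mod 256 = 149 → 95.

95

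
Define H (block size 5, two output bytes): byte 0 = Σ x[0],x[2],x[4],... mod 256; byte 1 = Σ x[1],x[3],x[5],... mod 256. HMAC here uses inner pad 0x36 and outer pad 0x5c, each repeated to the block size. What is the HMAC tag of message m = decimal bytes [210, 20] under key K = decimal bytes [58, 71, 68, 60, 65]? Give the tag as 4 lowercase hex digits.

e884

Key decimal bytes [58, 71, 68, 60, 65] = 3a 47 44 3c 41 is exactly B = 5 bytes: K' = 3a 47 44 3c 41.
K' ⊕ ipad = 0c 71 72 0a 77.  K' ⊕ opad = 66 1b 18 60 1d.
Inner input = (K'⊕ipad) ∥ m = 0c 71 72 0a 77 ∥ d2 14.
Inner hash: even-index sum = 265 mod 256 = 9; odd-index sum = 333 mod 256 = 77 → 09 4d.
Outer input = (K'⊕opad) ∥ inner = 66 1b 18 60 1d ∥ 09 4d.
Outer hash (tag): even-index sum = 232 mod 256 = 232; odd-index sum = 132 mod 256 = 132 → e8 84.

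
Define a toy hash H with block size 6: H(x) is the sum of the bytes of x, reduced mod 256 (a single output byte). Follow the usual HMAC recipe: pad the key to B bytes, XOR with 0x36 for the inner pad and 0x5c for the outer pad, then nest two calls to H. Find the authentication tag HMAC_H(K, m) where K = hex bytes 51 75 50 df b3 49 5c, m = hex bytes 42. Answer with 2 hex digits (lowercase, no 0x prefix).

Key hex bytes 51 75 50 df b3 49 5c is 7 bytes > B = 6, so hash it first: H(key) = 4d, then zero-pad to 6 bytes: K' = 4d 00 00 00 00 00.
K' ⊕ ipad = 7b 36 36 36 36 36.  K' ⊕ opad = 11 5c 5c 5c 5c 5c.
Inner input = (K'⊕ipad) ∥ m = 7b 36 36 36 36 36 ∥ 42.
Inner hash: sum = 123+54+54+54+54+54+66 = 459; mod 256 = 203 → cb.
Outer input = (K'⊕opad) ∥ inner = 11 5c 5c 5c 5c 5c ∥ cb.
Outer hash (tag): sum = 17+92+92+92+92+92+203 = 680; mod 256 = 168 → a8.

a8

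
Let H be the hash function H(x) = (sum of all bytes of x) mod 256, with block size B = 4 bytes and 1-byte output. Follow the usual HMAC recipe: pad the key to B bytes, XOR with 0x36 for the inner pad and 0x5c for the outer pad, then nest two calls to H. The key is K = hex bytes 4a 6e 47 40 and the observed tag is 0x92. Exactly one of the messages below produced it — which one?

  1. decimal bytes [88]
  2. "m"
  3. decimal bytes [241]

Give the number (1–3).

1

Key hex bytes 4a 6e 47 40 is exactly B = 4 bytes: K' = 4a 6e 47 40.
K' ⊕ ipad = 7c 58 71 76; K' ⊕ opad = 16 32 1b 1c.
m1: inner = H(7c 58 71 76 58) = 13; tag = H(16 32 1b 1c 13) = 92 ← matches
m2: inner = H(7c 58 71 76 6d) = 28; tag = H(16 32 1b 1c 28) = a7
m3: inner = H(7c 58 71 76 f1) = ac; tag = H(16 32 1b 1c ac) = 2b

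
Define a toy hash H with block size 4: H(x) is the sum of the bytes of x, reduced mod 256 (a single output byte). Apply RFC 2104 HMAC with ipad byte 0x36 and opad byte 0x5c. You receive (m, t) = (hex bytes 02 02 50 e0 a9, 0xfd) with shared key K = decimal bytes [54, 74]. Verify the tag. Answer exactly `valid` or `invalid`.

Key decimal bytes [54, 74] = 36 4a is 2 bytes ≤ B = 4; zero-pad to 4 bytes: K' = 36 4a 00 00.
K' ⊕ ipad = 00 7c 36 36; K' ⊕ opad = 6a 16 5c 5c.
Inner hash: sum = 0+124+54+54+2+2+80+224+169 = 709; mod 256 = 197 → c5.
Outer hash (recomputed tag): sum = 106+22+92+92+197 = 509; mod 256 = 253 → fd.
Recomputed tag = fd; claimed = fd → match.

valid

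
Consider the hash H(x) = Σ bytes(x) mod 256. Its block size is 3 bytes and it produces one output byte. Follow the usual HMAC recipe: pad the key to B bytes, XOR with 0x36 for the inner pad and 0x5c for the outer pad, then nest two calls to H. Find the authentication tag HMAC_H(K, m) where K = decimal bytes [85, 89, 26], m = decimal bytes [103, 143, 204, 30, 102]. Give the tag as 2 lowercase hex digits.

98

Key decimal bytes [85, 89, 26] = 55 59 1a is exactly B = 3 bytes: K' = 55 59 1a.
K' ⊕ ipad = 63 6f 2c.  K' ⊕ opad = 09 05 46.
Inner input = (K'⊕ipad) ∥ m = 63 6f 2c ∥ 67 8f cc 1e 66.
Inner hash: sum = 99+111+44+103+143+204+30+102 = 836; mod 256 = 68 → 44.
Outer input = (K'⊕opad) ∥ inner = 09 05 46 ∥ 44.
Outer hash (tag): sum = 9+5+70+68 = 152 → 98.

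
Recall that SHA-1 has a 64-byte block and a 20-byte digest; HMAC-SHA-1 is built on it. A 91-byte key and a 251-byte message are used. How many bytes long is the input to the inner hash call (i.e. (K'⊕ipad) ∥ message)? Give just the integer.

315

Key is 91 > 64 bytes, so it is hashed to 20 bytes then zero-padded to 64: |K'| = 64.
Inner input = (K'⊕ipad) ∥ m → 64 + 251 = 315 bytes.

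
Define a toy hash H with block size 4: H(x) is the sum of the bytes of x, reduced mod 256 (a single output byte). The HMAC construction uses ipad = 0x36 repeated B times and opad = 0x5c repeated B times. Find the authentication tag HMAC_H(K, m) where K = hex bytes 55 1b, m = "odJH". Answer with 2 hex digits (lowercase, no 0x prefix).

Key hex bytes 55 1b is 2 bytes ≤ B = 4; zero-pad to 4 bytes: K' = 55 1b 00 00.
K' ⊕ ipad = 63 2d 36 36.  K' ⊕ opad = 09 47 5c 5c.
Inner input = (K'⊕ipad) ∥ m = 63 2d 36 36 ∥ 6f 64 4a 48.
Inner hash: sum = 99+45+54+54+111+100+74+72 = 609; mod 256 = 97 → 61.
Outer input = (K'⊕opad) ∥ inner = 09 47 5c 5c ∥ 61.
Outer hash (tag): sum = 9+71+92+92+97 = 361; mod 256 = 105 → 69.

69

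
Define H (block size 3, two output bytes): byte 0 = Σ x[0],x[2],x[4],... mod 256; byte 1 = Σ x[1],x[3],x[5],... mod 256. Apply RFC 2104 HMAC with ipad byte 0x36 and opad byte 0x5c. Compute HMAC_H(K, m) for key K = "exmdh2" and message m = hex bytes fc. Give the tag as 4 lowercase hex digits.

f694

Key "exmdh2" = 65 78 6d 64 68 32 is 6 bytes > B = 3, so hash it first: H(key) = 3a 0e, then zero-pad to 3 bytes: K' = 3a 0e 00.
K' ⊕ ipad = 0c 38 36.  K' ⊕ opad = 66 52 5c.
Inner input = (K'⊕ipad) ∥ m = 0c 38 36 ∥ fc.
Inner hash: even-index sum = 66 mod 256 = 66; odd-index sum = 308 mod 256 = 52 → 42 34.
Outer input = (K'⊕opad) ∥ inner = 66 52 5c ∥ 42 34.
Outer hash (tag): even-index sum = 246 mod 256 = 246; odd-index sum = 148 mod 256 = 148 → f6 94.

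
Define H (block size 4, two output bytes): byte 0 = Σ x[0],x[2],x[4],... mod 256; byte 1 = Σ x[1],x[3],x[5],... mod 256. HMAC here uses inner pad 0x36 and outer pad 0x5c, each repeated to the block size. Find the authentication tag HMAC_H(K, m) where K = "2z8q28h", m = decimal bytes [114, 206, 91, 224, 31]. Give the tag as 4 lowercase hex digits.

Key "2z8q28h" = 32 7a 38 71 32 38 68 is 7 bytes > B = 4, so hash it first: H(key) = 04 23, then zero-pad to 4 bytes: K' = 04 23 00 00.
K' ⊕ ipad = 32 15 36 36.  K' ⊕ opad = 58 7f 5c 5c.
Inner input = (K'⊕ipad) ∥ m = 32 15 36 36 ∥ 72 ce 5b e0 1f.
Inner hash: even-index sum = 340 mod 256 = 84; odd-index sum = 505 mod 256 = 249 → 54 f9.
Outer input = (K'⊕opad) ∥ inner = 58 7f 5c 5c ∥ 54 f9.
Outer hash (tag): even-index sum = 264 mod 256 = 8; odd-index sum = 468 mod 256 = 212 → 08 d4.

08d4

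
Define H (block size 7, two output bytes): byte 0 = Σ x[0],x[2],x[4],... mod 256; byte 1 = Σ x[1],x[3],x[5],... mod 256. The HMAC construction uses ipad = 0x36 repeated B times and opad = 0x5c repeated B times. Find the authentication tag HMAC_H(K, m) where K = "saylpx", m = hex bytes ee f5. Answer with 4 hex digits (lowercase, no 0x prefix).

Key "saylpx" = 73 61 79 6c 70 78 is 6 bytes ≤ B = 7; zero-pad to 7 bytes: K' = 73 61 79 6c 70 78 00.
K' ⊕ ipad = 45 57 4f 5a 46 4e 36.  K' ⊕ opad = 2f 3d 25 30 2c 24 5c.
Inner input = (K'⊕ipad) ∥ m = 45 57 4f 5a 46 4e 36 ∥ ee f5.
Inner hash: even-index sum = 517 mod 256 = 5; odd-index sum = 493 mod 256 = 237 → 05 ed.
Outer input = (K'⊕opad) ∥ inner = 2f 3d 25 30 2c 24 5c ∥ 05 ed.
Outer hash (tag): even-index sum = 457 mod 256 = 201; odd-index sum = 150 mod 256 = 150 → c9 96.

c996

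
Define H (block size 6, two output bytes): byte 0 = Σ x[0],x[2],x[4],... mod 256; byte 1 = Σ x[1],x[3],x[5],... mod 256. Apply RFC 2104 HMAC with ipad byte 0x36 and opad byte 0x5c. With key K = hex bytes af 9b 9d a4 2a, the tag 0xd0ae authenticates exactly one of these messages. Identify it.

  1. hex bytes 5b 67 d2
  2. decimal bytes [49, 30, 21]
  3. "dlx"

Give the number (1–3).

Key hex bytes af 9b 9d a4 2a is 5 bytes ≤ B = 6; zero-pad to 6 bytes: K' = af 9b 9d a4 2a 00.
K' ⊕ ipad = 99 ad ab 92 1c 36; K' ⊕ opad = f3 c7 c1 f8 76 5c.
m1: inner = H(99 ad ab 92 1c 36 5b 67 d2) = 8d dc; tag = H(f3 c7 c1 f8 76 5c 8d dc) = b7f7
m2: inner = H(99 ad ab 92 1c 36 31 1e 15) = a6 93; tag = H(f3 c7 c1 f8 76 5c a6 93) = d0ae ← matches
m3: inner = H(99 ad ab 92 1c 36 64 6c 78) = 3c e1; tag = H(f3 c7 c1 f8 76 5c 3c e1) = 66fc

2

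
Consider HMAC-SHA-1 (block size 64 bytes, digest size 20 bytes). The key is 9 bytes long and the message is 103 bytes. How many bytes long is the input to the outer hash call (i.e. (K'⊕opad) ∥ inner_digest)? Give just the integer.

84

Key is 9 ≤ 64 bytes, zero-padded: |K'| = 64.
Outer input = (K'⊕opad) ∥ H(inner) → 64 + 20 = 84 bytes.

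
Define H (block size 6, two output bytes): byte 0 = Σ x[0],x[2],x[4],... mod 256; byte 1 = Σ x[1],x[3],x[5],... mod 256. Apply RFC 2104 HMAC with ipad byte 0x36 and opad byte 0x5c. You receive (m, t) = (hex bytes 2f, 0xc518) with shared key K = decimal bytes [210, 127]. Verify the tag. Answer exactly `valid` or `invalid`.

Key decimal bytes [210, 127] = d2 7f is 2 bytes ≤ B = 6; zero-pad to 6 bytes: K' = d2 7f 00 00 00 00.
K' ⊕ ipad = e4 49 36 36 36 36; K' ⊕ opad = 8e 23 5c 5c 5c 5c.
Inner hash: even-index sum = 383 mod 256 = 127; odd-index sum = 181 mod 256 = 181 → 7f b5.
Outer hash (recomputed tag): even-index sum = 453 mod 256 = 197; odd-index sum = 400 mod 256 = 144 → c5 90.
Recomputed tag = c590; claimed = c518 → mismatch.

invalid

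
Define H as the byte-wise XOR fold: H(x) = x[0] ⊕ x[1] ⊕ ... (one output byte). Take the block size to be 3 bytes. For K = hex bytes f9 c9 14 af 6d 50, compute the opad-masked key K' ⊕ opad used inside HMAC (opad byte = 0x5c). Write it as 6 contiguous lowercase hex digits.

Key hex bytes f9 c9 14 af 6d 50 is 6 bytes > B = 3, so hash it first: H(key) = b6, then zero-pad to 3 bytes: K' = b6 00 00.
XOR each byte with 0x5c: b6⊕5c=ea, 00⊕5c=5c, 00⊕5c=5c.

ea5c5c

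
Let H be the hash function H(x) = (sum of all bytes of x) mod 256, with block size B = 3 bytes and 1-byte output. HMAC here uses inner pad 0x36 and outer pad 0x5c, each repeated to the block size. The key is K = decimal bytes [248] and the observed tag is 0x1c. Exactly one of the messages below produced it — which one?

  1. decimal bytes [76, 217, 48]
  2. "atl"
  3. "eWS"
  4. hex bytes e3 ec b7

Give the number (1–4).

4

Key decimal bytes [248] = f8 is 1 byte ≤ B = 3; zero-pad to 3 bytes: K' = f8 00 00.
K' ⊕ ipad = ce 36 36; K' ⊕ opad = a4 5c 5c.
m1: inner = H(ce 36 36 4c d9 30) = 8f; tag = H(a4 5c 5c 8f) = eb
m2: inner = H(ce 36 36 61 74 6c) = 7b; tag = H(a4 5c 5c 7b) = d7
m3: inner = H(ce 36 36 65 57 53) = 49; tag = H(a4 5c 5c 49) = a5
m4: inner = H(ce 36 36 e3 ec b7) = c0; tag = H(a4 5c 5c c0) = 1c ← matches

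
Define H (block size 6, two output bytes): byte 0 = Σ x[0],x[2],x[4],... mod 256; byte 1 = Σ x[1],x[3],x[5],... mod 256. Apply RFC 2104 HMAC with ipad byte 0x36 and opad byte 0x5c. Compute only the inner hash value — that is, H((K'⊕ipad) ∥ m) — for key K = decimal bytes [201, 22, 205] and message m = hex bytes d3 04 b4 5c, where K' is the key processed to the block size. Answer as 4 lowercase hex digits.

b7ec

Key decimal bytes [201, 22, 205] = c9 16 cd is 3 bytes ≤ B = 6; zero-pad to 6 bytes: K' = c9 16 cd 00 00 00.
K' ⊕ ipad = ff 20 fb 36 36 36.
Inner input = ff 20 fb 36 36 36 ∥ d3 04 b4 5c.
Inner hash: even-index sum = 951 mod 256 = 183; odd-index sum = 236 mod 256 = 236 → b7 ec.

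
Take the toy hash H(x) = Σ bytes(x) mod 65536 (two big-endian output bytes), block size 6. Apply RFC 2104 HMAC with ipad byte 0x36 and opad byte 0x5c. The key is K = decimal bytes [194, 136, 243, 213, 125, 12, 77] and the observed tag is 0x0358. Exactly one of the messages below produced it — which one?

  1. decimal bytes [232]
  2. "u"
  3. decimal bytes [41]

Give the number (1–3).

Key decimal bytes [194, 136, 243, 213, 125, 12, 77] = c2 88 f3 d5 7d 0c 4d is 7 bytes > B = 6, so hash it first: H(key) = 03 e8, then zero-pad to 6 bytes: K' = 03 e8 00 00 00 00.
K' ⊕ ipad = 35 de 36 36 36 36; K' ⊕ opad = 5f b4 5c 5c 5c 5c.
m1: inner = H(35 de 36 36 36 36 e8) = 02 d3; tag = H(5f b4 5c 5c 5c 5c 02 d3) = 0358 ← matches
m2: inner = H(35 de 36 36 36 36 75) = 02 60; tag = H(5f b4 5c 5c 5c 5c 02 60) = 02e5
m3: inner = H(35 de 36 36 36 36 29) = 02 14; tag = H(5f b4 5c 5c 5c 5c 02 14) = 0299

1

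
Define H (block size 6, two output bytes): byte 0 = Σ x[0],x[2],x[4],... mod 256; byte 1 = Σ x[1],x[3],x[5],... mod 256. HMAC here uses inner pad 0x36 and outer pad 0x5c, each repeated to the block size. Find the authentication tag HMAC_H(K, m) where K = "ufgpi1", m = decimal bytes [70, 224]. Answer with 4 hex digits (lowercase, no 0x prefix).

d250

Key "ufgpi1" = 75 66 67 70 69 31 is exactly B = 6 bytes: K' = 75 66 67 70 69 31.
K' ⊕ ipad = 43 50 51 46 5f 07.  K' ⊕ opad = 29 3a 3b 2c 35 6d.
Inner input = (K'⊕ipad) ∥ m = 43 50 51 46 5f 07 ∥ 46 e0.
Inner hash: even-index sum = 313 mod 256 = 57; odd-index sum = 381 mod 256 = 125 → 39 7d.
Outer input = (K'⊕opad) ∥ inner = 29 3a 3b 2c 35 6d ∥ 39 7d.
Outer hash (tag): even-index sum = 210 mod 256 = 210; odd-index sum = 336 mod 256 = 80 → d2 50.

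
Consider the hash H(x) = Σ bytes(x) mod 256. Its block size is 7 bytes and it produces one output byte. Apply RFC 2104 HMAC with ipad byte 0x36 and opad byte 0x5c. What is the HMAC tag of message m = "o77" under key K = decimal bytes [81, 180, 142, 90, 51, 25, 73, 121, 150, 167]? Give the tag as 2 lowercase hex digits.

bb

Key decimal bytes [81, 180, 142, 90, 51, 25, 73, 121, 150, 167] = 51 b4 8e 5a 33 19 49 79 96 a7 is 10 bytes > B = 7, so hash it first: H(key) = 38, then zero-pad to 7 bytes: K' = 38 00 00 00 00 00 00.
K' ⊕ ipad = 0e 36 36 36 36 36 36.  K' ⊕ opad = 64 5c 5c 5c 5c 5c 5c.
Inner input = (K'⊕ipad) ∥ m = 0e 36 36 36 36 36 36 ∥ 6f 37 37.
Inner hash: sum = 14+54+54+54+54+54+54+111+55+55 = 559; mod 256 = 47 → 2f.
Outer input = (K'⊕opad) ∥ inner = 64 5c 5c 5c 5c 5c 5c ∥ 2f.
Outer hash (tag): sum = 100+92+92+92+92+92+92+47 = 699; mod 256 = 187 → bb.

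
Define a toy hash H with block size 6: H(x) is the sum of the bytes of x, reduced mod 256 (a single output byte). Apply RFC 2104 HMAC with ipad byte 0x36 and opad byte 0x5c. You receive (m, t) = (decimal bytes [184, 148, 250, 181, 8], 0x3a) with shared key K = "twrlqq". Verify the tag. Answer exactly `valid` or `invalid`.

Key "twrlqq" = 74 77 72 6c 71 71 is exactly B = 6 bytes: K' = 74 77 72 6c 71 71.
K' ⊕ ipad = 42 41 44 5a 47 47; K' ⊕ opad = 28 2b 2e 30 2d 2d.
Inner hash: sum = 66+65+68+90+71+71+184+148+250+181+8 = 1202; mod 256 = 178 → b2.
Outer hash (recomputed tag): sum = 40+43+46+48+45+45+178 = 445; mod 256 = 189 → bd.
Recomputed tag = bd; claimed = 3a → mismatch.

invalid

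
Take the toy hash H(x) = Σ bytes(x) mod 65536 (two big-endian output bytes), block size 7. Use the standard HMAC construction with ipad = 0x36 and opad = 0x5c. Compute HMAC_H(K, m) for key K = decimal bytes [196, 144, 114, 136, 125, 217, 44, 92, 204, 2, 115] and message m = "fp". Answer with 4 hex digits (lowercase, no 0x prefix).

02ca

Key decimal bytes [196, 144, 114, 136, 125, 217, 44, 92, 204, 2, 115] = c4 90 72 88 7d d9 2c 5c cc 02 73 is 11 bytes > B = 7, so hash it first: H(key) = 05 6d, then zero-pad to 7 bytes: K' = 05 6d 00 00 00 00 00.
K' ⊕ ipad = 33 5b 36 36 36 36 36.  K' ⊕ opad = 59 31 5c 5c 5c 5c 5c.
Inner input = (K'⊕ipad) ∥ m = 33 5b 36 36 36 36 36 ∥ 66 70.
Inner hash: sum = 51+91+54+54+54+54+54+102+112 = 626 → 02 72.
Outer input = (K'⊕opad) ∥ inner = 59 31 5c 5c 5c 5c 5c ∥ 02 72.
Outer hash (tag): sum = 89+49+92+92+92+92+92+2+114 = 714 → 02 ca.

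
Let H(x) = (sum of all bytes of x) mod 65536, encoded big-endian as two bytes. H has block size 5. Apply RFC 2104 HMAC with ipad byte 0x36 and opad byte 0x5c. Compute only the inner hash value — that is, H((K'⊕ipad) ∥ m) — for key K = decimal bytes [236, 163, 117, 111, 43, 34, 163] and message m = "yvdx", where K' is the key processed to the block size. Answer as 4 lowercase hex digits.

02f7

Key decimal bytes [236, 163, 117, 111, 43, 34, 163] = ec a3 75 6f 2b 22 a3 is 7 bytes > B = 5, so hash it first: H(key) = 03 63, then zero-pad to 5 bytes: K' = 03 63 00 00 00.
K' ⊕ ipad = 35 55 36 36 36.
Inner input = 35 55 36 36 36 ∥ 79 76 64 78.
Inner hash: sum = 53+85+54+54+54+121+118+100+120 = 759 → 02 f7.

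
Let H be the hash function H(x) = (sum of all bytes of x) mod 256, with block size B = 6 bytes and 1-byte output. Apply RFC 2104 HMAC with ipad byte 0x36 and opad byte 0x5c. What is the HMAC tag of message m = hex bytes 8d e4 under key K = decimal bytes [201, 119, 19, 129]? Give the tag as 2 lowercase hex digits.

9d

Key decimal bytes [201, 119, 19, 129] = c9 77 13 81 is 4 bytes ≤ B = 6; zero-pad to 6 bytes: K' = c9 77 13 81 00 00.
K' ⊕ ipad = ff 41 25 b7 36 36.  K' ⊕ opad = 95 2b 4f dd 5c 5c.
Inner input = (K'⊕ipad) ∥ m = ff 41 25 b7 36 36 ∥ 8d e4.
Inner hash: sum = 255+65+37+183+54+54+141+228 = 1017; mod 256 = 249 → f9.
Outer input = (K'⊕opad) ∥ inner = 95 2b 4f dd 5c 5c ∥ f9.
Outer hash (tag): sum = 149+43+79+221+92+92+249 = 925; mod 256 = 157 → 9d.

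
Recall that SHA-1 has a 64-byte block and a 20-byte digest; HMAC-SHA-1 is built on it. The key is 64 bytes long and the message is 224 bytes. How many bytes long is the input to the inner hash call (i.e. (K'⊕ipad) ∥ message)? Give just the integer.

288

Key is 64 ≤ 64 bytes, zero-padded: |K'| = 64.
Inner input = (K'⊕ipad) ∥ m → 64 + 224 = 288 bytes.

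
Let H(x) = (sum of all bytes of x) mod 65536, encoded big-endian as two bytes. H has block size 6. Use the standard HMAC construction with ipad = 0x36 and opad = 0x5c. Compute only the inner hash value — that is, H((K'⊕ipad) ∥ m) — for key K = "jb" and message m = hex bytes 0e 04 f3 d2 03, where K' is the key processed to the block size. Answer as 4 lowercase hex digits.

0362

Key "jb" = 6a 62 is 2 bytes ≤ B = 6; zero-pad to 6 bytes: K' = 6a 62 00 00 00 00.
K' ⊕ ipad = 5c 54 36 36 36 36.
Inner input = 5c 54 36 36 36 36 ∥ 0e 04 f3 d2 03.
Inner hash: sum = 92+84+54+54+54+54+14+4+243+210+3 = 866 → 03 62.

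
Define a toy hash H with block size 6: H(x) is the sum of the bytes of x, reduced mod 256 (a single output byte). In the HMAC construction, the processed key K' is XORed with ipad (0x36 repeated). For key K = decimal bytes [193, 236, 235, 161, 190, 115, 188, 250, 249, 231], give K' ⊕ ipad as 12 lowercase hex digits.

363636363636

Key decimal bytes [193, 236, 235, 161, 190, 115, 188, 250, 249, 231] = c1 ec eb a1 be 73 bc fa f9 e7 is 10 bytes > B = 6, so hash it first: H(key) = 00, then zero-pad to 6 bytes: K' = 00 00 00 00 00 00.
XOR each byte with 0x36: 00⊕36=36, 00⊕36=36, 00⊕36=36, 00⊕36=36, 00⊕36=36, 00⊕36=36.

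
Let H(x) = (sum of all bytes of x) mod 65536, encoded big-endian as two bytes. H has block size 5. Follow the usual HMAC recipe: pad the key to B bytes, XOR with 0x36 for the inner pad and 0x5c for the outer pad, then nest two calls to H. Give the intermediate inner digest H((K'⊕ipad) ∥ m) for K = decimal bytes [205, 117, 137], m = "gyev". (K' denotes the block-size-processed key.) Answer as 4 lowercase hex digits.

Key decimal bytes [205, 117, 137] = cd 75 89 is 3 bytes ≤ B = 5; zero-pad to 5 bytes: K' = cd 75 89 00 00.
K' ⊕ ipad = fb 43 bf 36 36.
Inner input = fb 43 bf 36 36 ∥ 67 79 65 76.
Inner hash: sum = 251+67+191+54+54+103+121+101+118 = 1060 → 04 24.

0424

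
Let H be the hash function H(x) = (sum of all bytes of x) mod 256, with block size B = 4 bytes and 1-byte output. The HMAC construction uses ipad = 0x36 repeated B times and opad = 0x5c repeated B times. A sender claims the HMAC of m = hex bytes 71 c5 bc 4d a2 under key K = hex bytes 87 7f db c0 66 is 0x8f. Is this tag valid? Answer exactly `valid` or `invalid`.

invalid

Key hex bytes 87 7f db c0 66 is 5 bytes > B = 4, so hash it first: H(key) = 07, then zero-pad to 4 bytes: K' = 07 00 00 00.
K' ⊕ ipad = 31 36 36 36; K' ⊕ opad = 5b 5c 5c 5c.
Inner hash: sum = 49+54+54+54+113+197+188+77+162 = 948; mod 256 = 180 → b4.
Outer hash (recomputed tag): sum = 91+92+92+92+180 = 547; mod 256 = 35 → 23.
Recomputed tag = 23; claimed = 8f → mismatch.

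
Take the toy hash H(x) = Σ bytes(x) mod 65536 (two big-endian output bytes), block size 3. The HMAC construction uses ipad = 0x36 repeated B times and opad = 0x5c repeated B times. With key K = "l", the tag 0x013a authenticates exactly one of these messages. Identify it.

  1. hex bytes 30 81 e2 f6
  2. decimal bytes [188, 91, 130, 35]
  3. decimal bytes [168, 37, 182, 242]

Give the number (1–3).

Key "l" = 6c is 1 byte ≤ B = 3; zero-pad to 3 bytes: K' = 6c 00 00.
K' ⊕ ipad = 5a 36 36; K' ⊕ opad = 30 5c 5c.
m1: inner = H(5a 36 36 30 81 e2 f6) = 03 4f; tag = H(30 5c 5c 03 4f) = 013a ← matches
m2: inner = H(5a 36 36 bc 5b 82 23) = 02 82; tag = H(30 5c 5c 02 82) = 016c
m3: inner = H(5a 36 36 a8 25 b6 f2) = 03 3b; tag = H(30 5c 5c 03 3b) = 0126

1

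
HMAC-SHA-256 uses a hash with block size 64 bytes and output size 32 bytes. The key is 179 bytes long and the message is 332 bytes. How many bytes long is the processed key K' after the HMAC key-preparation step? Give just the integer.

64

Key is 179 > 64 bytes, so it is hashed to 32 bytes then zero-padded to 64: |K'| = 64.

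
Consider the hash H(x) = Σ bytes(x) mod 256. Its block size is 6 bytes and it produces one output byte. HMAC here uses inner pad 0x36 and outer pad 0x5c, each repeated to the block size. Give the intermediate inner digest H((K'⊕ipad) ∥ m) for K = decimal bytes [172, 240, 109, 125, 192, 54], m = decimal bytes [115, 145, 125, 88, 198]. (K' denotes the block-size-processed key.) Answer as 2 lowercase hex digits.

Key decimal bytes [172, 240, 109, 125, 192, 54] = ac f0 6d 7d c0 36 is exactly B = 6 bytes: K' = ac f0 6d 7d c0 36.
K' ⊕ ipad = 9a c6 5b 4b f6 00.
Inner input = 9a c6 5b 4b f6 00 ∥ 73 91 7d 58 c6.
Inner hash: sum = 154+198+91+75+246+0+115+145+125+88+198 = 1435; mod 256 = 155 → 9b.

9b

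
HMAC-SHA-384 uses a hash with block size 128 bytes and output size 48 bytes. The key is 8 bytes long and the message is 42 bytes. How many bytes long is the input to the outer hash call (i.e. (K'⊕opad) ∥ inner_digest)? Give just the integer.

176

Key is 8 ≤ 128 bytes, zero-padded: |K'| = 128.
Outer input = (K'⊕opad) ∥ H(inner) → 128 + 48 = 176 bytes.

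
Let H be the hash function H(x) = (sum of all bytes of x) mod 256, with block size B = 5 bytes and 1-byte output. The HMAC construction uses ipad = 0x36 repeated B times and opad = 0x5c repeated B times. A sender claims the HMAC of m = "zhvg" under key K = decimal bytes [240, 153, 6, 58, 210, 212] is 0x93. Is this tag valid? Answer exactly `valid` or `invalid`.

Key decimal bytes [240, 153, 6, 58, 210, 212] = f0 99 06 3a d2 d4 is 6 bytes > B = 5, so hash it first: H(key) = 6f, then zero-pad to 5 bytes: K' = 6f 00 00 00 00.
K' ⊕ ipad = 59 36 36 36 36; K' ⊕ opad = 33 5c 5c 5c 5c.
Inner hash: sum = 89+54+54+54+54+122+104+118+103 = 752; mod 256 = 240 → f0.
Outer hash (recomputed tag): sum = 51+92+92+92+92+240 = 659; mod 256 = 147 → 93.
Recomputed tag = 93; claimed = 93 → match.

valid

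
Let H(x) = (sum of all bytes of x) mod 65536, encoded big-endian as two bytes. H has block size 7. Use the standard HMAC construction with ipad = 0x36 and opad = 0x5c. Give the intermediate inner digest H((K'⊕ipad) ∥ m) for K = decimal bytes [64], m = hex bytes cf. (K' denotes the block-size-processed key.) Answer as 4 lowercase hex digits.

Key decimal bytes [64] = 40 is 1 byte ≤ B = 7; zero-pad to 7 bytes: K' = 40 00 00 00 00 00 00.
K' ⊕ ipad = 76 36 36 36 36 36 36.
Inner input = 76 36 36 36 36 36 36 ∥ cf.
Inner hash: sum = 118+54+54+54+54+54+54+207 = 649 → 02 89.

0289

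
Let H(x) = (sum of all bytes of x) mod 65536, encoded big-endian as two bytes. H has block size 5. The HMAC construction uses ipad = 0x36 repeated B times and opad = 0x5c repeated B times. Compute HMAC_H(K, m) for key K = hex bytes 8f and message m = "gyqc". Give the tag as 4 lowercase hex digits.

Key hex bytes 8f is 1 byte ≤ B = 5; zero-pad to 5 bytes: K' = 8f 00 00 00 00.
K' ⊕ ipad = b9 36 36 36 36.  K' ⊕ opad = d3 5c 5c 5c 5c.
Inner input = (K'⊕ipad) ∥ m = b9 36 36 36 36 ∥ 67 79 71 63.
Inner hash: sum = 185+54+54+54+54+103+121+113+99 = 837 → 03 45.
Outer input = (K'⊕opad) ∥ inner = d3 5c 5c 5c 5c ∥ 03 45.
Outer hash (tag): sum = 211+92+92+92+92+3+69 = 651 → 02 8b.

028b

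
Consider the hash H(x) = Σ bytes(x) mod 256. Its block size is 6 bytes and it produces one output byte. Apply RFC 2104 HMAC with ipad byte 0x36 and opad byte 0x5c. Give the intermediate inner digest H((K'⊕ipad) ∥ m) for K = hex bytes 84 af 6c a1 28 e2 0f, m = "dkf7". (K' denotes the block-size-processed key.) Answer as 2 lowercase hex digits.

e9

Key hex bytes 84 af 6c a1 28 e2 0f is 7 bytes > B = 6, so hash it first: H(key) = 59, then zero-pad to 6 bytes: K' = 59 00 00 00 00 00.
K' ⊕ ipad = 6f 36 36 36 36 36.
Inner input = 6f 36 36 36 36 36 ∥ 64 6b 66 37.
Inner hash: sum = 111+54+54+54+54+54+100+107+102+55 = 745; mod 256 = 233 → e9.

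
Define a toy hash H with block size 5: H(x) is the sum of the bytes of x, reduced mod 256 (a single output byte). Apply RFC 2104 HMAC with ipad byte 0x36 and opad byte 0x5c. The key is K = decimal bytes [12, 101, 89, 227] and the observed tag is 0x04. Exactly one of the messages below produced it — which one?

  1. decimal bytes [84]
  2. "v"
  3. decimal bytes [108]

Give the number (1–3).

Key decimal bytes [12, 101, 89, 227] = 0c 65 59 e3 is 4 bytes ≤ B = 5; zero-pad to 5 bytes: K' = 0c 65 59 e3 00.
K' ⊕ ipad = 3a 53 6f d5 36; K' ⊕ opad = 50 39 05 bf 5c.
m1: inner = H(3a 53 6f d5 36 54) = 5b; tag = H(50 39 05 bf 5c 5b) = 04 ← matches
m2: inner = H(3a 53 6f d5 36 76) = 7d; tag = H(50 39 05 bf 5c 7d) = 26
m3: inner = H(3a 53 6f d5 36 6c) = 73; tag = H(50 39 05 bf 5c 73) = 1c

1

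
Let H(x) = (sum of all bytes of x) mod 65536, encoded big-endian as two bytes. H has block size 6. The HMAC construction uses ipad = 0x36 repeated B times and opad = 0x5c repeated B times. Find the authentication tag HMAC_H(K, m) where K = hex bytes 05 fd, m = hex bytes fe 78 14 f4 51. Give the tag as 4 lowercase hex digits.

Key hex bytes 05 fd is 2 bytes ≤ B = 6; zero-pad to 6 bytes: K' = 05 fd 00 00 00 00.
K' ⊕ ipad = 33 cb 36 36 36 36.  K' ⊕ opad = 59 a1 5c 5c 5c 5c.
Inner input = (K'⊕ipad) ∥ m = 33 cb 36 36 36 36 ∥ fe 78 14 f4 51.
Inner hash: sum = 51+203+54+54+54+54+254+120+20+244+81 = 1189 → 04 a5.
Outer input = (K'⊕opad) ∥ inner = 59 a1 5c 5c 5c 5c ∥ 04 a5.
Outer hash (tag): sum = 89+161+92+92+92+92+4+165 = 787 → 03 13.

0313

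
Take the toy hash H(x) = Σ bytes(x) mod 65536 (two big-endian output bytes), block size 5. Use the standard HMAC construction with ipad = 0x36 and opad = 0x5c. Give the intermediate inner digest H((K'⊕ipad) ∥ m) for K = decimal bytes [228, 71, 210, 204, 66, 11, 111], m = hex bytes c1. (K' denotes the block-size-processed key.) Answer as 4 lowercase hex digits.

024b

Key decimal bytes [228, 71, 210, 204, 66, 11, 111] = e4 47 d2 cc 42 0b 6f is 7 bytes > B = 5, so hash it first: H(key) = 03 85, then zero-pad to 5 bytes: K' = 03 85 00 00 00.
K' ⊕ ipad = 35 b3 36 36 36.
Inner input = 35 b3 36 36 36 ∥ c1.
Inner hash: sum = 53+179+54+54+54+193 = 587 → 02 4b.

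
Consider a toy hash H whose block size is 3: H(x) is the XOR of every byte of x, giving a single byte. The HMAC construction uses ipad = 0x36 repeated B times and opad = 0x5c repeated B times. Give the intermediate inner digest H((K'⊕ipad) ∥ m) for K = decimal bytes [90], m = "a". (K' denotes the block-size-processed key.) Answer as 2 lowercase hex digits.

Key decimal bytes [90] = 5a is 1 byte ≤ B = 3; zero-pad to 3 bytes: K' = 5a 00 00.
K' ⊕ ipad = 6c 36 36.
Inner input = 6c 36 36 ∥ 61.
Inner hash: XOR 6c⊕36⊕36⊕61 = 0d.

0d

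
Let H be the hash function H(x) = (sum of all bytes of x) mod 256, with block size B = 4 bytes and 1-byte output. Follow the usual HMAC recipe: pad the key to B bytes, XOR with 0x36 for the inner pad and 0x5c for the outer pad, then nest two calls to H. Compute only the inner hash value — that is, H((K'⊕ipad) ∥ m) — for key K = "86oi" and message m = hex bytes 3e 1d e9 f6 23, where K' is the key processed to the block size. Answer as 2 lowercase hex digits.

Key "86oi" = 38 36 6f 69 is exactly B = 4 bytes: K' = 38 36 6f 69.
K' ⊕ ipad = 0e 00 59 5f.
Inner input = 0e 00 59 5f ∥ 3e 1d e9 f6 23.
Inner hash: sum = 14+0+89+95+62+29+233+246+35 = 803; mod 256 = 35 → 23.

23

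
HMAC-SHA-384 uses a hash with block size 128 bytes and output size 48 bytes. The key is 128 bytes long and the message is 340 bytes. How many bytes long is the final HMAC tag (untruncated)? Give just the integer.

The tag is one SHA-384 digest: 48 bytes.

48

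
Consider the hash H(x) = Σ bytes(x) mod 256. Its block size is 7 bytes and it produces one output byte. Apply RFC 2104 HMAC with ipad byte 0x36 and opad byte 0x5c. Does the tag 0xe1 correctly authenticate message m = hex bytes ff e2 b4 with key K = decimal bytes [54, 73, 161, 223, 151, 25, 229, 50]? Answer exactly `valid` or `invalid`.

invalid

Key decimal bytes [54, 73, 161, 223, 151, 25, 229, 50] = 36 49 a1 df 97 19 e5 32 is 8 bytes > B = 7, so hash it first: H(key) = c6, then zero-pad to 7 bytes: K' = c6 00 00 00 00 00 00.
K' ⊕ ipad = f0 36 36 36 36 36 36; K' ⊕ opad = 9a 5c 5c 5c 5c 5c 5c.
Inner hash: sum = 240+54+54+54+54+54+54+255+226+180 = 1225; mod 256 = 201 → c9.
Outer hash (recomputed tag): sum = 154+92+92+92+92+92+92+201 = 907; mod 256 = 139 → 8b.
Recomputed tag = 8b; claimed = e1 → mismatch.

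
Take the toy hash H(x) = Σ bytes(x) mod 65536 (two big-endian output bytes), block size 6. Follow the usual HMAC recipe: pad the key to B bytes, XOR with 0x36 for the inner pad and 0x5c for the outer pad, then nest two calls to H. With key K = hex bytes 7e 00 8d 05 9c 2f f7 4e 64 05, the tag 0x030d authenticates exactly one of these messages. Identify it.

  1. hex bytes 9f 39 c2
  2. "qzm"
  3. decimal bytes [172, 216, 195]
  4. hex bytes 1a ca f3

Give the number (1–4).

1

Key hex bytes 7e 00 8d 05 9c 2f f7 4e 64 05 is 10 bytes > B = 6, so hash it first: H(key) = 03 89, then zero-pad to 6 bytes: K' = 03 89 00 00 00 00.
K' ⊕ ipad = 35 bf 36 36 36 36; K' ⊕ opad = 5f d5 5c 5c 5c 5c.
m1: inner = H(35 bf 36 36 36 36 9f 39 c2) = 03 66; tag = H(5f d5 5c 5c 5c 5c 03 66) = 030d ← matches
m2: inner = H(35 bf 36 36 36 36 71 7a 6d) = 03 24; tag = H(5f d5 5c 5c 5c 5c 03 24) = 02cb
m3: inner = H(35 bf 36 36 36 36 ac d8 c3) = 04 13; tag = H(5f d5 5c 5c 5c 5c 04 13) = 02bb
m4: inner = H(35 bf 36 36 36 36 1a ca f3) = 03 a3; tag = H(5f d5 5c 5c 5c 5c 03 a3) = 034a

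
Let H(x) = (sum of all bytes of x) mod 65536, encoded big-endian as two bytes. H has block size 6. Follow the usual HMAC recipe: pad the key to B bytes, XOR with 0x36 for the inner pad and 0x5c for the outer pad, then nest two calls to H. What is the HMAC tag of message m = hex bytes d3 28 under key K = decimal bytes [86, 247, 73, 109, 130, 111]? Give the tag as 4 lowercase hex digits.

0213

Key decimal bytes [86, 247, 73, 109, 130, 111] = 56 f7 49 6d 82 6f is exactly B = 6 bytes: K' = 56 f7 49 6d 82 6f.
K' ⊕ ipad = 60 c1 7f 5b b4 59.  K' ⊕ opad = 0a ab 15 31 de 33.
Inner input = (K'⊕ipad) ∥ m = 60 c1 7f 5b b4 59 ∥ d3 28.
Inner hash: sum = 96+193+127+91+180+89+211+40 = 1027 → 04 03.
Outer input = (K'⊕opad) ∥ inner = 0a ab 15 31 de 33 ∥ 04 03.
Outer hash (tag): sum = 10+171+21+49+222+51+4+3 = 531 → 02 13.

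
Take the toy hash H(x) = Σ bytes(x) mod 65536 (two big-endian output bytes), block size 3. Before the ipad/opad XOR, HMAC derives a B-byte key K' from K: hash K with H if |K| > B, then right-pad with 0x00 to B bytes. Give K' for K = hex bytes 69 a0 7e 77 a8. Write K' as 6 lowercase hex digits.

|K| = 5 > B = 3, so first hash the key.
H(K): sum = 105+160+126+119+168 = 678 → 02 a6.
Zero-pad H(K) = 02 a6 to 3 bytes: K' = 02 a6 00.

02a600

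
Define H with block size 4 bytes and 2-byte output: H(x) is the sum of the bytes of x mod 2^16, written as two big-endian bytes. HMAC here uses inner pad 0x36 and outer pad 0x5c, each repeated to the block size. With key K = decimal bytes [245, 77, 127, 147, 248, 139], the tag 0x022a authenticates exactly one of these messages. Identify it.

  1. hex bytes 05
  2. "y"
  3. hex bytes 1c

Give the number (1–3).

1

Key decimal bytes [245, 77, 127, 147, 248, 139] = f5 4d 7f 93 f8 8b is 6 bytes > B = 4, so hash it first: H(key) = 03 d7, then zero-pad to 4 bytes: K' = 03 d7 00 00.
K' ⊕ ipad = 35 e1 36 36; K' ⊕ opad = 5f 8b 5c 5c.
m1: inner = H(35 e1 36 36 05) = 01 87; tag = H(5f 8b 5c 5c 01 87) = 022a ← matches
m2: inner = H(35 e1 36 36 79) = 01 fb; tag = H(5f 8b 5c 5c 01 fb) = 029e
m3: inner = H(35 e1 36 36 1c) = 01 9e; tag = H(5f 8b 5c 5c 01 9e) = 0241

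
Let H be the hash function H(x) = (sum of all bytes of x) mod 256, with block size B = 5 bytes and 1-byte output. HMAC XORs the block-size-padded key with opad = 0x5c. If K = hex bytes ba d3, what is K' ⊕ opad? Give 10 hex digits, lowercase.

Key hex bytes ba d3 is 2 bytes ≤ B = 5; zero-pad to 5 bytes: K' = ba d3 00 00 00.
XOR each byte with 0x5c: ba⊕5c=e6, d3⊕5c=8f, 00⊕5c=5c, 00⊕5c=5c, 00⊕5c=5c.

e68f5c5c5c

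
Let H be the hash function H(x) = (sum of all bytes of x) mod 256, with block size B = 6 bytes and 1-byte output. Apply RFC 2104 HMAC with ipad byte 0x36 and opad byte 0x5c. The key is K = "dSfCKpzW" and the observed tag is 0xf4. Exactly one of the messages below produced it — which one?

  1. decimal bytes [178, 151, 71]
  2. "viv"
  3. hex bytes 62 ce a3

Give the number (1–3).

Key "dSfCKpzW" = 64 53 66 43 4b 70 7a 57 is 8 bytes > B = 6, so hash it first: H(key) = ec, then zero-pad to 6 bytes: K' = ec 00 00 00 00 00.
K' ⊕ ipad = da 36 36 36 36 36; K' ⊕ opad = b0 5c 5c 5c 5c 5c.
m1: inner = H(da 36 36 36 36 36 b2 97 47) = 78; tag = H(b0 5c 5c 5c 5c 5c 78) = f4 ← matches
m2: inner = H(da 36 36 36 36 36 76 69 76) = 3d; tag = H(b0 5c 5c 5c 5c 5c 3d) = b9
m3: inner = H(da 36 36 36 36 36 62 ce a3) = bb; tag = H(b0 5c 5c 5c 5c 5c bb) = 37

1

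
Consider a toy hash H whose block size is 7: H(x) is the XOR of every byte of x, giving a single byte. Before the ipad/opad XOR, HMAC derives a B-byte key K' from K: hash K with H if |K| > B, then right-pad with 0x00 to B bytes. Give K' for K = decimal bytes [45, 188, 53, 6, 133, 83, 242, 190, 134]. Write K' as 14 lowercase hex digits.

be000000000000

|K| = 9 > B = 7, so first hash the key.
H(K): XOR 2d⊕bc⊕35⊕06⊕85⊕53⊕f2⊕be⊕86 = be.
Zero-pad H(K) = be to 7 bytes: K' = be 00 00 00 00 00 00.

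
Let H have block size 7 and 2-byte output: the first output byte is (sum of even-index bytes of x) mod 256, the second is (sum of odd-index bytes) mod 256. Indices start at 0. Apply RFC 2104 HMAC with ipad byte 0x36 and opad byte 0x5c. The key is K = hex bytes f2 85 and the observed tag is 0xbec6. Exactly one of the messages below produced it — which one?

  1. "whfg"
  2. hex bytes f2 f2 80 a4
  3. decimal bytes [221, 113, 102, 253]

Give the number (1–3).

1

Key hex bytes f2 85 is 2 bytes ≤ B = 7; zero-pad to 7 bytes: K' = f2 85 00 00 00 00 00.
K' ⊕ ipad = c4 b3 36 36 36 36 36; K' ⊕ opad = ae d9 5c 5c 5c 5c 5c.
m1: inner = H(c4 b3 36 36 36 36 36 77 68 66 67) = 35 fc; tag = H(ae d9 5c 5c 5c 5c 5c 35 fc) = bec6 ← matches
m2: inner = H(c4 b3 36 36 36 36 36 f2 f2 80 a4) = fc 91; tag = H(ae d9 5c 5c 5c 5c 5c fc 91) = 538d
m3: inner = H(c4 b3 36 36 36 36 36 dd 71 66 fd) = d4 62; tag = H(ae d9 5c 5c 5c 5c 5c d4 62) = 2465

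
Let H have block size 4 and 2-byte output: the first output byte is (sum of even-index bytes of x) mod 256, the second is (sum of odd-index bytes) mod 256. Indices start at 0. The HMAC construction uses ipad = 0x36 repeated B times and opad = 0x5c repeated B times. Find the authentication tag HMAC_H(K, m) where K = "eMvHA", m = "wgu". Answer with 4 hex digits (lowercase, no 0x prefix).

e865

Key "eMvHA" = 65 4d 76 48 41 is 5 bytes > B = 4, so hash it first: H(key) = 1c 95, then zero-pad to 4 bytes: K' = 1c 95 00 00.
K' ⊕ ipad = 2a a3 36 36.  K' ⊕ opad = 40 c9 5c 5c.
Inner input = (K'⊕ipad) ∥ m = 2a a3 36 36 ∥ 77 67 75.
Inner hash: even-index sum = 332 mod 256 = 76; odd-index sum = 320 mod 256 = 64 → 4c 40.
Outer input = (K'⊕opad) ∥ inner = 40 c9 5c 5c ∥ 4c 40.
Outer hash (tag): even-index sum = 232 mod 256 = 232; odd-index sum = 357 mod 256 = 101 → e8 65.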